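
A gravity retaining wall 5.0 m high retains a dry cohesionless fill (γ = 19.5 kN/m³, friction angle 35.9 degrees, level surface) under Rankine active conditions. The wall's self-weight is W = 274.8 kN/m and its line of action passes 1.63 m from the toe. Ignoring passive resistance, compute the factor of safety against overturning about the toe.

K_a = tan²(45° − 35.9°/2) = 0.2607.
P_a = ½K_aγH² = 0.5×0.2607×19.5×5.0² = 63.55 kN/m, acting at H/3 = 1.667 m above the base.
Overturning moment M_o = P_a × H/3 = 63.55 × 1.667 = 105.9.
Resisting moment M_r = W × 1.63 = 274.8 × 1.63 = 447.9.
FS_overturning = M_r/M_o = 447.9/105.9 = 4.229.

4.23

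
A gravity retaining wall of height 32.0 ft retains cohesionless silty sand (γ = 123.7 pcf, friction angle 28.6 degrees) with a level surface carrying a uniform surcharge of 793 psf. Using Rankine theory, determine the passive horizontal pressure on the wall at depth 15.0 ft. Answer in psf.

K_p = (1 + sin φ)/(1 − sin φ) = 2.837.
σ_v = γz + q = 123.7 × 15.0 + 793 = 2648 psf.
σ_h = K_p σ_v = 2.837 × 2648 = 7512 psf.

7510 psf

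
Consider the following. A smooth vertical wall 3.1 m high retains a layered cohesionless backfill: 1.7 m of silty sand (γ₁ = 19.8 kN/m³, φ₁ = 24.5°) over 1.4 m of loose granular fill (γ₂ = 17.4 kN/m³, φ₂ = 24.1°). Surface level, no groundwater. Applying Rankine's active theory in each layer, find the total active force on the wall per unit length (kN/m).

K_a1 = tan²(45°−24.5°/2) = 0.4137; K_a2 = tan²(45°−24.1°/2) = 0.4201.
Layer 1: σ at base = K_a1 γ₁ h₁ = 13.93 kPa; P₁ = ½×13.93×1.7 = 11.84.
Layer 2: σ_v at top = γ₁h₁ = 33.66; σ_h top = K_a2×33.66 = 14.14; σ_h base = K_a2×(33.66+17.4×1.4) = 24.38.
P₂ = ½(14.14+24.38)×1.4 = 26.96. Total P_a = 11.84+26.96 = 38.80 kN/m.

38.8 kN/m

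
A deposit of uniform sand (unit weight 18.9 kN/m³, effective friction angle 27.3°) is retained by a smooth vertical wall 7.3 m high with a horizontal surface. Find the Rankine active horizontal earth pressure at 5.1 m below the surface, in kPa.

K_a = (1 − sin φ)/(1 + sin φ) = 0.3711.
σ_h = K_a γ z = 0.3711 × 18.9 × 5.1 = 35.77 kPa.

35.8 kPa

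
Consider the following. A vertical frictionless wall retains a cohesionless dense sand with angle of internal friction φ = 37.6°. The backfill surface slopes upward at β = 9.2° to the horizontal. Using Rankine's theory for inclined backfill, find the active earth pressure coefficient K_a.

K_a = cos β · (cos β − √(cos²β − cos²φ)) / (cos β + √(cos²β − cos²φ)).
cos β = 0.9871, cos φ = 0.7923, √(cos²β − cos²φ) = 0.5888.
K_a = 0.9871 × (0.9871 − 0.5888)/(0.9871 + 0.5888) = 0.2495.

0.249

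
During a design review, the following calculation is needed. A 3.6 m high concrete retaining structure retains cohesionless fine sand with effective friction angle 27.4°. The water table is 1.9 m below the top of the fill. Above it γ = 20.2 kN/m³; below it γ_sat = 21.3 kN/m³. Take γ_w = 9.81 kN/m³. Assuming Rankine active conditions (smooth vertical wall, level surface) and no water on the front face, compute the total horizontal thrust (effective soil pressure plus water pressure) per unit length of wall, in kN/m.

K_a = tan²(45° − φ/2) = 0.3697.
γ' = 21.3 − 9.81 = 11.49 kN/m³. Depth below WT = 1.7 m.
σ'_h at WT = K_a γ d_w = 14.19 kPa; at base = 14.19 + K_a γ' × 1.7 = 21.41 kPa.
P₁ (0–1.9 m) = ½×14.19×1.9 = 13.48. P₂ (1.9–3.6 m) = ½(14.19+21.41)×1.7 = 30.26.
P_w = ½ γ_w h₂² = 0.5×9.81×1.7² = 14.18. Total = 13.48+30.26+14.18 = 57.91 kN/m.

57.9 kN/m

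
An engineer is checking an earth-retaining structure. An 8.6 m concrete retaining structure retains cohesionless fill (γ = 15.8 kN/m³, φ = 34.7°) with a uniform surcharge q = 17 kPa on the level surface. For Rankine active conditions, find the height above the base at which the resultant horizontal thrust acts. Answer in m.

3.15 m

K_a = 0.2745.
Triangular part P₁ = ½K_aγH² = 160.4 at H/3 = 2.867 m; rectangular part P₂ = K_a q H = 40.13 at H/2 = 4.300 m.
ȳ = (P₁·2.867 + P₂·4.300)/(P₁+P₂) = 3.154 m.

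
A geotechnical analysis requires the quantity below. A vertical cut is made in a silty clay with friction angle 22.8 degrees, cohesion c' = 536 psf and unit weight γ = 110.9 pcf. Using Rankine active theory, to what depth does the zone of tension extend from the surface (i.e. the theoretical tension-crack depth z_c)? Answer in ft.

14.5 ft

K_a = tan²(45° − 22.8°/2) = 0.4414; √K_a = 0.6644.
The active pressure is zero where K_a γ z = 2c√K_a, so z_c = 2c/(γ√K_a) = 2×536/(110.9×0.6644) = 14.55 ft.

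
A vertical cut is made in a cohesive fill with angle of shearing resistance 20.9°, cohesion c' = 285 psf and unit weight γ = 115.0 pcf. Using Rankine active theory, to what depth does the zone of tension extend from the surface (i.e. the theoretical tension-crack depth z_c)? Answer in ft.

K_a = tan²(45° − 20.9°/2) = 0.4741; √K_a = 0.6886.
The active pressure is zero where K_a γ z = 2c√K_a, so z_c = 2c/(γ√K_a) = 2×285/(115.0×0.6886) = 7.198 ft.

7.20 ft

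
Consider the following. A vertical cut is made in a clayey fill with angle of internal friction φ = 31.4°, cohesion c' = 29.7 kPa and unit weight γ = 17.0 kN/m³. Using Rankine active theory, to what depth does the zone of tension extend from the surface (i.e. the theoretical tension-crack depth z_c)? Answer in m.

6.23 m

K_a = tan²(45° − 31.4°/2) = 0.3149; √K_a = 0.5612.
The active pressure is zero where K_a γ z = 2c√K_a, so z_c = 2c/(γ√K_a) = 2×29.7/(17.0×0.5612) = 6.226 m.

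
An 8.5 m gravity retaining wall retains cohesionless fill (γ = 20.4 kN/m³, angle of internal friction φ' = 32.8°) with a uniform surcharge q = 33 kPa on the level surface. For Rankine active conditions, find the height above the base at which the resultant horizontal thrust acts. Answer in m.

K_a = 0.2973.
Triangular part P₁ = ½K_aγH² = 219.1 at H/3 = 2.833 m; rectangular part P₂ = K_a q H = 83.38 at H/2 = 4.250 m.
ȳ = (P₁·2.833 + P₂·4.250)/(P₁+P₂) = 3.224 m.

3.22 m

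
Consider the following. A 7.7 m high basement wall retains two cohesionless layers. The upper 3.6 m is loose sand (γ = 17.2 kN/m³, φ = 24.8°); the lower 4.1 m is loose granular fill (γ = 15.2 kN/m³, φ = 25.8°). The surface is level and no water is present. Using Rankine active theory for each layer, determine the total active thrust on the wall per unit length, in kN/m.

K_a1 = tan²(45°−24.8°/2) = 0.4090; K_a2 = tan²(45°−25.8°/2) = 0.3935.
Layer 1: σ at base = K_a1 γ₁ h₁ = 25.32 kPa; P₁ = ½×25.32×3.6 = 45.58.
Layer 2: σ_v at top = γ₁h₁ = 61.92; σ_h top = K_a2×61.92 = 24.37; σ_h base = K_a2×(61.92+15.2×4.1) = 48.89.
P₂ = ½(24.37+48.89)×4.1 = 150.2. Total P_a = 45.58+150.2 = 195.8 kN/m.

196 kN/m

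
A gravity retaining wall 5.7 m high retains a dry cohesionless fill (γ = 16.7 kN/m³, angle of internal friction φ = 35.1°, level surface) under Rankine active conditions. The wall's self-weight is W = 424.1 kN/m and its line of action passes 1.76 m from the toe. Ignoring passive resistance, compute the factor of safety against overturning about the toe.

5.37

K_a = tan²(45° − 35.1°/2) = 0.2698.
P_a = ½K_aγH² = 0.5×0.2698×16.7×5.7² = 73.20 kN/m, acting at H/3 = 1.900 m above the base.
Overturning moment M_o = P_a × H/3 = 73.20 × 1.900 = 139.1.
Resisting moment M_r = W × 1.76 = 424.1 × 1.76 = 746.4.
FS_overturning = M_r/M_o = 746.4/139.1 = 5.366.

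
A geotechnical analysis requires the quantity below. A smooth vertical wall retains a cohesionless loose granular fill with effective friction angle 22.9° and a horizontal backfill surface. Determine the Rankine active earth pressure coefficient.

0.440

K_a = tan²(45° − φ/2) = tan²(33.55°) = 0.4398.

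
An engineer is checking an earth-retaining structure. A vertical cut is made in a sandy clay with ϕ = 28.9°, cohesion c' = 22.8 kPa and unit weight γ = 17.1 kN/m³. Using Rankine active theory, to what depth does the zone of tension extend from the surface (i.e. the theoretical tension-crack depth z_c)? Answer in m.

4.52 m

K_a = tan²(45° − 28.9°/2) = 0.3484; √K_a = 0.5902.
The active pressure is zero where K_a γ z = 2c√K_a, so z_c = 2c/(γ√K_a) = 2×22.8/(17.1×0.5902) = 4.518 m.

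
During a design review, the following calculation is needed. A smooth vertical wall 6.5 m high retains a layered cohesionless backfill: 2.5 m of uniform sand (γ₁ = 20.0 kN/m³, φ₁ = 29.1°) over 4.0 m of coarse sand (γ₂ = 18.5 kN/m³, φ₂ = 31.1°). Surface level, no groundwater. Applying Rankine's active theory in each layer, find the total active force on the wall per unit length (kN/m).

133 kN/m

K_a1 = tan²(45°−29.1°/2) = 0.3456; K_a2 = tan²(45°−31.1°/2) = 0.3188.
Layer 1: σ at base = K_a1 γ₁ h₁ = 17.28 kPa; P₁ = ½×17.28×2.5 = 21.60.
Layer 2: σ_v at top = γ₁h₁ = 50.00; σ_h top = K_a2×50.00 = 15.94; σ_h base = K_a2×(50.00+18.5×4.0) = 39.53.
P₂ = ½(15.94+39.53)×4.0 = 110.9. Total P_a = 21.60+110.9 = 132.5 kN/m.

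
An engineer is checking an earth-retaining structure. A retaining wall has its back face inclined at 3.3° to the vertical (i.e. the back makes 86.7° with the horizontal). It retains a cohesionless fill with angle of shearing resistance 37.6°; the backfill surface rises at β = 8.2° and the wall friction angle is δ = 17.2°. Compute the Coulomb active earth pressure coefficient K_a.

0.267

K_a = sin²(α+φ) / [sin²α · sin(α−δ) · (1 + √{sin(φ+δ)sin(φ−β) / (sin(α−δ)sin(α+β))})²].
With α = 86.7°, φ = 37.6°, δ = 17.2°, β = 8.2°: K_a = 0.2667.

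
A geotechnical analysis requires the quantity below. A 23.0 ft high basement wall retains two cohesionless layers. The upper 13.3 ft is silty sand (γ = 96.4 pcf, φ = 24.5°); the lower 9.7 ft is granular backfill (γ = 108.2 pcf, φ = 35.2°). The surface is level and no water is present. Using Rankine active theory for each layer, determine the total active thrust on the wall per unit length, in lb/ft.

K_a1 = tan²(45°−24.5°/2) = 0.4137; K_a2 = tan²(45°−35.2°/2) = 0.2687.
Layer 1: σ at base = K_a1 γ₁ h₁ = 530.5 psf; P₁ = ½×530.5×13.3 = 3528.
Layer 2: σ_v at top = γ₁h₁ = 1282; σ_h top = K_a2×1282 = 344.5; σ_h base = K_a2×(1282+108.2×9.7) = 626.5.
P₂ = ½(344.5+626.5)×9.7 = 4709. Total P_a = 3528+4709 = 8237 lb/ft.

8240 lb/ft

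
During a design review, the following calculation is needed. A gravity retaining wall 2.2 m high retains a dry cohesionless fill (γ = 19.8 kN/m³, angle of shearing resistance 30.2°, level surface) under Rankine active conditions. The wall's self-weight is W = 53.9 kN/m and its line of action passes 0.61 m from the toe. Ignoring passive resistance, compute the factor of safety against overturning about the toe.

2.83

K_a = tan²(45° − 30.2°/2) = 0.3307.
P_a = ½K_aγH² = 0.5×0.3307×19.8×2.2² = 15.84 kN/m, acting at H/3 = 0.7333 m above the base.
Overturning moment M_o = P_a × H/3 = 15.84 × 0.7333 = 11.62.
Resisting moment M_r = W × 0.61 = 53.9 × 0.61 = 32.88.
FS_overturning = M_r/M_o = 32.88/11.62 = 2.830.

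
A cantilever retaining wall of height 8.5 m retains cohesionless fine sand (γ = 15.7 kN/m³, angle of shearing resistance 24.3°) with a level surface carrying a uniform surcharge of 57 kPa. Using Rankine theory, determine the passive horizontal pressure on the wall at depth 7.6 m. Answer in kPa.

423 kPa

K_p = (1 + sin φ)/(1 − sin φ) = 2.399.
σ_v = γz + q = 15.7 × 7.6 + 57 = 176.3 kPa.
σ_h = K_p σ_v = 2.399 × 176.3 = 422.9 kPa.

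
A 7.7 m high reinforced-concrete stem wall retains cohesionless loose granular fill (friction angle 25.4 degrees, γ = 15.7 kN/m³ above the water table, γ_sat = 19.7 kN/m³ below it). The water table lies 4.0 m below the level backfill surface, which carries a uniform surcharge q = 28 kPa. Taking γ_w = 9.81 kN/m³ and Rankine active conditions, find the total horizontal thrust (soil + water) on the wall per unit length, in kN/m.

K_a = tan²(45° − φ/2) = 0.3996.
γ' = 19.7 − 9.81 = 9.890 kN/m³. h₂ = H − d_w = 3.7 m.
σ'_h: at surface K_a·q = 11.19; at WT K_a(q+γd_w) = 36.29; at base K_a(q+γd_w+γ'h₂) = 50.91 kPa.
P₁ = ½(11.19+36.29)×4.0 = 94.96; P₂ = ½(36.29+50.91)×3.7 = 161.3; P_w = ½γ_w h₂² = 67.15.
Total = 94.96+161.3+67.15 = 323.4 kN/m.

323 kN/m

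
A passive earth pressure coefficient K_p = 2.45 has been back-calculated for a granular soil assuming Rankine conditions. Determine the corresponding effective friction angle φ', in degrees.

24.9°

K_p = (1+sin φ)/(1−sin φ) ⇒ sin φ = (K_p − 1)/(K_p + 1) = 0.4203.
φ = arcsin(0.4203) = 24.85°.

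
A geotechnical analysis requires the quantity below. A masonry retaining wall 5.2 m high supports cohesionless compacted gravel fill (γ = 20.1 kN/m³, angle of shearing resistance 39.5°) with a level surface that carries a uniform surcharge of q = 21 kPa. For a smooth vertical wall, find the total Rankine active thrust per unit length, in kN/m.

84.7 kN/m

K_a = tan²(45° − φ/2) = 0.2224.
Soil triangle: ½ K_a γ H² = 0.5×0.2224×20.1×5.2² = 60.45 kN/m.
Surcharge rectangle: K_a q H = 0.2224×21×5.2 = 24.29 kN/m.
Total = 60.45 + 24.29 = 84.74 kN/m.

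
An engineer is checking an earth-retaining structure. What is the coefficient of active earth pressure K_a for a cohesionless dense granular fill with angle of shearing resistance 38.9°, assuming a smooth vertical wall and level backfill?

K_a = tan²(45° − φ/2) = tan²(25.55°) = 0.2285.

0.229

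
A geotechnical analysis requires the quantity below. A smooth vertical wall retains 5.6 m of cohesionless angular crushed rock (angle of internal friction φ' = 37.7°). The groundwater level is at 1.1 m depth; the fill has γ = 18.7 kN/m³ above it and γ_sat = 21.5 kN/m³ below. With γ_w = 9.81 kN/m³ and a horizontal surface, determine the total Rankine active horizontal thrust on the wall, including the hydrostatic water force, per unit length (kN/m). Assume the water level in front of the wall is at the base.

153 kN/m

K_a = tan²(45° − φ/2) = 0.2411.
γ' = 21.5 − 9.81 = 11.69 kN/m³. Depth below WT = 4.5 m.
σ'_h at WT = K_a γ d_w = 4.959 kPa; at base = 4.959 + K_a γ' × 4.5 = 17.64 kPa.
P₁ (0–1.1 m) = ½×4.959×1.1 = 2.727. P₂ (1.1–5.6 m) = ½(4.959+17.64)×4.5 = 50.85.
P_w = ½ γ_w h₂² = 0.5×9.81×4.5² = 99.33. Total = 2.727+50.85+99.33 = 152.9 kN/m.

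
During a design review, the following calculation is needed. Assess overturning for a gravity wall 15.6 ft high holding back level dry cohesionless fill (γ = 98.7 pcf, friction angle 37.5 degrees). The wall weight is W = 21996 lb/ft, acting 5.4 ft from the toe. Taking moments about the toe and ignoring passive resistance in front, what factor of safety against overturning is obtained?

K_a = tan²(45° − 37.5°/2) = 0.2432.
P_a = ½K_aγH² = 0.5×0.2432×98.7×15.6² = 2921 lb/ft, acting at H/3 = 5.200 ft above the base.
Overturning moment M_o = P_a × H/3 = 2921 × 5.200 = 15190.
Resisting moment M_r = W × 5.4 = 21996 × 5.4 = 118800.
FS_overturning = M_r/M_o = 118800/15190 = 7.821.

7.82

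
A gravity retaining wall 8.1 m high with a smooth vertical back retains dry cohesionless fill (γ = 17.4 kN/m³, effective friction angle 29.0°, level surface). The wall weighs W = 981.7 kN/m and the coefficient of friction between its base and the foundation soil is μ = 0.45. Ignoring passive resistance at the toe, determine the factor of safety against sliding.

2.23

K_a = tan²(45° − 29.0°/2) = 0.3470.
P_a = ½K_aγH² = 0.5×0.3470×17.4×8.1² = 198.1 kN/m, acting at H/3 = 2.700 m above the base.
FS_sliding = μW / P_a = 0.45×981.7 / 198.1 = 2.231.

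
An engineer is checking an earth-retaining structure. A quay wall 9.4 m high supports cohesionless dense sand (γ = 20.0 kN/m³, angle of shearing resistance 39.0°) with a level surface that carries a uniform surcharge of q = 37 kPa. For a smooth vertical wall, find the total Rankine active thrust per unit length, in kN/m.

280 kN/m

K_a = tan²(45° − φ/2) = 0.2275.
Soil triangle: ½ K_a γ H² = 0.5×0.2275×20.0×9.4² = 201.0 kN/m.
Surcharge rectangle: K_a q H = 0.2275×37×9.4 = 79.13 kN/m.
Total = 201.0 + 79.13 = 280.2 kN/m.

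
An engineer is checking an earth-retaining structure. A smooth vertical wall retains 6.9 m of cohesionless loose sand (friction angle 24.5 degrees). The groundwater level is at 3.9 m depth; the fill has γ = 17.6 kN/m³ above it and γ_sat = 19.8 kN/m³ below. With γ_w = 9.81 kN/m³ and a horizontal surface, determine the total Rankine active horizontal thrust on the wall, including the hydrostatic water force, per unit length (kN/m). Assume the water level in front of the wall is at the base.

K_a = tan²(45° − φ/2) = 0.4137.
γ' = 19.8 − 9.81 = 9.990 kN/m³. Depth below WT = 3.0 m.
σ'_h at WT = K_a γ d_w = 28.40 kPa; at base = 28.40 + K_a γ' × 3.0 = 40.80 kPa.
P₁ (0–3.9 m) = ½×28.40×3.9 = 55.38. P₂ (3.9–6.9 m) = ½(28.40+40.80)×3.0 = 103.8.
P_w = ½ γ_w h₂² = 0.5×9.81×3.0² = 44.14. Total = 55.38+103.8+44.14 = 203.3 kN/m.

203 kN/m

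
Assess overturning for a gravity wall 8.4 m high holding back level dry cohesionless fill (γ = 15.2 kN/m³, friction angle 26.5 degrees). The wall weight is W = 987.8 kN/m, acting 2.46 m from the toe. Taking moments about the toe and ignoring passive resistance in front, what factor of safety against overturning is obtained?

K_a = tan²(45° − 26.5°/2) = 0.3829.
P_a = ½K_aγH² = 0.5×0.3829×15.2×8.4² = 205.4 kN/m, acting at H/3 = 2.800 m above the base.
Overturning moment M_o = P_a × H/3 = 205.4 × 2.800 = 575.0.
Resisting moment M_r = W × 2.46 = 987.8 × 2.46 = 2430.
FS_overturning = M_r/M_o = 2430/575.0 = 4.226.

4.23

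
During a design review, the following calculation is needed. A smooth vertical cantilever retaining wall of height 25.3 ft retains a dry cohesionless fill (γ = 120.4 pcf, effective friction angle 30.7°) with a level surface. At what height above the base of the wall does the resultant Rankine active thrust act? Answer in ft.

K_a = 0.3240.
The pressure distribution is triangular, so the resultant acts at H/3 above the base = 25.3/3 = 8.433 ft.

8.43 ft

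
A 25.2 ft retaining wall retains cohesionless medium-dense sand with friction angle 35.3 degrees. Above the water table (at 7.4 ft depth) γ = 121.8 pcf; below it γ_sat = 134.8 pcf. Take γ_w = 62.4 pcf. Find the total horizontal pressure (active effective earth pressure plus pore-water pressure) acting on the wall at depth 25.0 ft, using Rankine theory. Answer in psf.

1680 psf

K_a = (1 − sin φ)/(1 + sin φ) = 0.2675.
γ' = 134.8 − 62.4 = 72.40 pcf.
Effective vertical stress at 25.0 ft: σ'_v = 121.8×7.4 + 72.40×17.6 = 2176 psf.
σ'_h = K_a σ'_v = 0.2675 × 2176 = 582.1 psf; u = γ_w × 17.6 = 1098 psf.
Total σ_h = 582.1 + 1098 = 1680 psf.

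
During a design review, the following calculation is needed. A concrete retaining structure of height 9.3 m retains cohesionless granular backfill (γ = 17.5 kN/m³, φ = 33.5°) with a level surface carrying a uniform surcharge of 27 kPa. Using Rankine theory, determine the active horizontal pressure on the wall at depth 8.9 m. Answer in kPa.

K_a = (1 − sin φ)/(1 + sin φ) = 0.2887.
σ_v = γz + q = 17.5 × 8.9 + 27 = 182.8 kPa.
σ_h = K_a σ_v = 0.2887 × 182.8 = 52.76 kPa.

52.8 kPa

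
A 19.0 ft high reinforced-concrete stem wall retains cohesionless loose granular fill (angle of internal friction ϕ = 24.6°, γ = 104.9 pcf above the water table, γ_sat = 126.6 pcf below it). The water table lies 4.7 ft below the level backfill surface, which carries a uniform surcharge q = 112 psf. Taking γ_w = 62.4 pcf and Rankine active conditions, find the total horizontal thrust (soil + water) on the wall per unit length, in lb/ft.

13300 lb/ft

K_a = tan²(45° − φ/2) = 0.4121.
γ' = 126.6 − 62.4 = 64.20 pcf. h₂ = H − d_w = 14.3 ft.
σ'_h: at surface K_a·q = 46.16; at WT K_a(q+γd_w) = 249.4; at base K_a(q+γd_w+γ'h₂) = 627.7 psf.
P₁ = ½(46.16+249.4)×4.7 = 694.5; P₂ = ½(249.4+627.7)×14.3 = 6271; P_w = ½γ_w h₂² = 6380.
Total = 694.5+6271+6380 = 13350 lb/ft.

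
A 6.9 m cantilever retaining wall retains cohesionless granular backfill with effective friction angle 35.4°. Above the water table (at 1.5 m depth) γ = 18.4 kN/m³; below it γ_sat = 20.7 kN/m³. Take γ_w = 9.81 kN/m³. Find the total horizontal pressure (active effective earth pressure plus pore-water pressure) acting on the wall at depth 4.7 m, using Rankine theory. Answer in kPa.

K_a = (1 − sin φ)/(1 + sin φ) = 0.2664.
γ' = 20.7 − 9.81 = 10.89 kN/m³.
Effective vertical stress at 4.7 m: σ'_v = 18.4×1.5 + 10.89×3.20 = 62.45 kPa.
σ'_h = K_a σ'_v = 0.2664 × 62.45 = 16.64 kPa; u = γ_w × 3.20 = 31.39 kPa.
Total σ_h = 16.64 + 31.39 = 48.03 kPa.

48.0 kPa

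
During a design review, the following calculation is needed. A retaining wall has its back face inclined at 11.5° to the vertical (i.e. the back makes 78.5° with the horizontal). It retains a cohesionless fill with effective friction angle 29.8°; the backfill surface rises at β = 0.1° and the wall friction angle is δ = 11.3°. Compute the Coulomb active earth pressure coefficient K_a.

K_a = sin²(α+φ) / [sin²α · sin(α−δ) · (1 + √{sin(φ+δ)sin(φ−β) / (sin(α−δ)sin(α+β))})²].
With α = 78.5°, φ = 29.8°, δ = 11.3°, β = 0.1°: K_a = 0.3976.

0.398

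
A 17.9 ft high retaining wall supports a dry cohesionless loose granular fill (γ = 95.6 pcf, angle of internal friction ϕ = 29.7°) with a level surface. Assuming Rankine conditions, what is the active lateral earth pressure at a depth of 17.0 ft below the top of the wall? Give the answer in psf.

K_a = (1 − sin φ)/(1 + sin φ) = 0.3374.
σ_h = K_a γ z = 0.3374 × 95.6 × 17.0 = 548.3 psf.

548 psf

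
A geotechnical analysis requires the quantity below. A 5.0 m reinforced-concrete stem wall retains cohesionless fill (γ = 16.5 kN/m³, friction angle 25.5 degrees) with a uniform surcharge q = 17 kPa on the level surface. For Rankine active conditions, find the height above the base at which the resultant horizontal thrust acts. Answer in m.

K_a = 0.3981.
Triangular part P₁ = ½K_aγH² = 82.11 at H/3 = 1.667 m; rectangular part P₂ = K_a q H = 33.84 at H/2 = 2.500 m.
ȳ = (P₁·1.667 + P₂·2.500)/(P₁+P₂) = 1.910 m.

1.91 m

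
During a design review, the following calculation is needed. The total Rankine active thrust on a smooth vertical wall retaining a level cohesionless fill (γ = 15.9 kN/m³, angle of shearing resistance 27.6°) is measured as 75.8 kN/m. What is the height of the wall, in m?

K_a = 0.3668. P_a = ½ K_a γ H² ⇒ H = √(2P_a/(K_a γ)).
H = √(2×75.8/(0.3668×15.9)) = 5.099 m.

5.10 m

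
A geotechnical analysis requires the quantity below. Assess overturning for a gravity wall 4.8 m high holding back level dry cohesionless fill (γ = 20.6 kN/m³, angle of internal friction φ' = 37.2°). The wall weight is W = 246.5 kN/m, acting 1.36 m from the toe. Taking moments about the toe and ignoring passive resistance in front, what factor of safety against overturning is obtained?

K_a = tan²(45° − 37.2°/2) = 0.2464.
P_a = ½K_aγH² = 0.5×0.2464×20.6×4.8² = 58.48 kN/m, acting at H/3 = 1.600 m above the base.
Overturning moment M_o = P_a × H/3 = 58.48 × 1.600 = 93.56.
Resisting moment M_r = W × 1.36 = 246.5 × 1.36 = 335.2.
FS_overturning = M_r/M_o = 335.2/93.56 = 3.583.

3.58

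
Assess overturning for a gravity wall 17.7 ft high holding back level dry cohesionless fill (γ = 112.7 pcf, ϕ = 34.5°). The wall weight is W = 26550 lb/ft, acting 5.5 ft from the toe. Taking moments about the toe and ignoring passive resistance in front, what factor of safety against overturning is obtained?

K_a = tan²(45° − 34.5°/2) = 0.2768.
P_a = ½K_aγH² = 0.5×0.2768×112.7×17.7² = 4887 lb/ft, acting at H/3 = 5.900 ft above the base.
Overturning moment M_o = P_a × H/3 = 4887 × 5.900 = 28830.
Resisting moment M_r = W × 5.5 = 26550 × 5.5 = 146000.
FS_overturning = M_r/M_o = 146000/28830 = 5.065.

5.06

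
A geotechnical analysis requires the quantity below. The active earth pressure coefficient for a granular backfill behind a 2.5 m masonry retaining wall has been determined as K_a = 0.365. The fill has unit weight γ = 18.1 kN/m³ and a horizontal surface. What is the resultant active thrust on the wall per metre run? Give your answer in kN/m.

20.6 kN/m

P = ½ K_a γ H² = 0.5 × 0.365 × 18.1 × 2.5² = 20.65 kN/m.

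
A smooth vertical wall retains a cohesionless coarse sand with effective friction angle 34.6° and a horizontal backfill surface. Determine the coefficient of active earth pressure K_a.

K_a = (1 − sin φ)/(1 + sin φ) = (1 − sin 34.6°)/(1 + sin 34.6°) = 0.2756.

0.276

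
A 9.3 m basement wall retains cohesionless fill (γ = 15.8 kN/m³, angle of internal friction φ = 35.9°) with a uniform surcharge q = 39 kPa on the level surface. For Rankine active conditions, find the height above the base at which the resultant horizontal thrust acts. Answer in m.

K_a = 0.2607.
Triangular part P₁ = ½K_aγH² = 178.2 at H/3 = 3.100 m; rectangular part P₂ = K_a q H = 94.57 at H/2 = 4.650 m.
ȳ = (P₁·3.100 + P₂·4.650)/(P₁+P₂) = 3.637 m.

3.64 m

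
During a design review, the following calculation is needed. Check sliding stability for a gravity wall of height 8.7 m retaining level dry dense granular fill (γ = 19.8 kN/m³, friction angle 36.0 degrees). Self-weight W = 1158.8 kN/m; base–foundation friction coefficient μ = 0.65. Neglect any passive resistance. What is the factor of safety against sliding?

K_a = tan²(45° − 36.0°/2) = 0.2596.
P_a = ½K_aγH² = 0.5×0.2596×19.8×8.7² = 194.5 kN/m, acting at H/3 = 2.900 m above the base.
FS_sliding = μW / P_a = 0.65×1158.8 / 194.5 = 3.872.

3.87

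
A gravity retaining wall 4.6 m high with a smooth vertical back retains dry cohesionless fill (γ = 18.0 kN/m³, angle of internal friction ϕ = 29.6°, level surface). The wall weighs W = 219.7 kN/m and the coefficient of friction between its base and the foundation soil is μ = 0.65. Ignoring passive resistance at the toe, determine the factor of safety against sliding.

2.21

K_a = tan²(45° − 29.6°/2) = 0.3387.
P_a = ½K_aγH² = 0.5×0.3387×18.0×4.6² = 64.51 kN/m, acting at H/3 = 1.533 m above the base.
FS_sliding = μW / P_a = 0.65×219.7 / 64.51 = 2.214.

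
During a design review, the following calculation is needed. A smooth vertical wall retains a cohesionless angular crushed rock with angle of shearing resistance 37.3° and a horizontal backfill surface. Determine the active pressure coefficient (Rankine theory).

K_a = tan²(45° − φ/2) = tan²(26.35°) = 0.2453.

0.245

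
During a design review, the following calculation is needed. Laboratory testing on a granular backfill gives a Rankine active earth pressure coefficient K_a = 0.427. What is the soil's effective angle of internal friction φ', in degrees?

23.7°

K_a = tan²(45° − φ/2) ⇒ 45° − φ/2 = arctan(√0.427) = 33.16°.
φ = 2(45° − 33.16°) = 23.67°.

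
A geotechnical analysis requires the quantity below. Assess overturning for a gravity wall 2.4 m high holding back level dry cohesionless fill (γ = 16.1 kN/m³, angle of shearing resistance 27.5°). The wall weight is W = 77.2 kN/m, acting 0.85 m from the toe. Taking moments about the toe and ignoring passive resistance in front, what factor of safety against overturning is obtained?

4.80

K_a = tan²(45° − 27.5°/2) = 0.3682.
P_a = ½K_aγH² = 0.5×0.3682×16.1×2.4² = 17.07 kN/m, acting at H/3 = 0.8000 m above the base.
Overturning moment M_o = P_a × H/3 = 17.07 × 0.8000 = 13.66.
Resisting moment M_r = W × 0.85 = 77.2 × 0.85 = 65.62.
FS_overturning = M_r/M_o = 65.62/13.66 = 4.804.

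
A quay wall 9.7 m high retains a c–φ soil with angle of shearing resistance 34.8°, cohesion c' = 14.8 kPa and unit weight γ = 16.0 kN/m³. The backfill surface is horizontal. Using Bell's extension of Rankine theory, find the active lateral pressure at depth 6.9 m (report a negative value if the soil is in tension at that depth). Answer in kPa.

14.7 kPa

K_a = (1 − sin φ)/(1 + sin φ) = 0.2733.
σ_a = K_a γ z − 2c√K_a = 0.2733×16.0×6.9 − 2×14.8×0.5228 = 14.70 kPa.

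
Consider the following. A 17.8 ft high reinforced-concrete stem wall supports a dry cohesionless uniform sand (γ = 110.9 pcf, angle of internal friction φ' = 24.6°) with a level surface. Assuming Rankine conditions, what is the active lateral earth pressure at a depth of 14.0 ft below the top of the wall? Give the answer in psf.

K_a = (1 − sin φ)/(1 + sin φ) = 0.4121.
σ_h = K_a γ z = 0.4121 × 110.9 × 14.0 = 639.9 psf.

640 psf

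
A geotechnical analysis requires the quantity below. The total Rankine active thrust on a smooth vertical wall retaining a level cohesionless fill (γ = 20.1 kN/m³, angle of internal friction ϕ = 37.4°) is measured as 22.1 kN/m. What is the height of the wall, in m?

3.00 m

K_a = 0.2443. P_a = ½ K_a γ H² ⇒ H = √(2P_a/(K_a γ)).
H = √(2×22.1/(0.2443×20.1)) = 3.000 m.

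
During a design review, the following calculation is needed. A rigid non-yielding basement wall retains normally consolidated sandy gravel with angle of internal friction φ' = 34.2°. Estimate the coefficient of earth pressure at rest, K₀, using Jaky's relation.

K₀ = 1 − sin φ' = 1 − sin 34.2° = 0.4379.

0.438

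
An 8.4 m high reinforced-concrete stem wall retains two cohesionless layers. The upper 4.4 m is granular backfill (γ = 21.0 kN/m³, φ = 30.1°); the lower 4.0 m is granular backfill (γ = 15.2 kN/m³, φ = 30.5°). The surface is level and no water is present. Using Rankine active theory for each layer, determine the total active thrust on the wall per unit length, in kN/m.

K_a1 = tan²(45°−30.1°/2) = 0.3320; K_a2 = tan²(45°−30.5°/2) = 0.3267.
Layer 1: σ at base = K_a1 γ₁ h₁ = 30.68 kPa; P₁ = ½×30.68×4.4 = 67.49.
Layer 2: σ_v at top = γ₁h₁ = 92.40; σ_h top = K_a2×92.40 = 30.18; σ_h base = K_a2×(92.40+15.2×4.0) = 50.05.
P₂ = ½(30.18+50.05)×4.0 = 160.5. Total P_a = 67.49+160.5 = 227.9 kN/m.

228 kN/m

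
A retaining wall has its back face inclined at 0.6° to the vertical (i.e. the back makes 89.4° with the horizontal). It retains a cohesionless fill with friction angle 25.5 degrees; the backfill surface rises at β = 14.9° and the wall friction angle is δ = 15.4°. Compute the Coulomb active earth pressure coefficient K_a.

0.463

K_a = sin²(α+φ) / [sin²α · sin(α−δ) · (1 + √{sin(φ+δ)sin(φ−β) / (sin(α−δ)sin(α+β))})²].
With α = 89.4°, φ = 25.5°, δ = 15.4°, β = 14.9°: K_a = 0.4631.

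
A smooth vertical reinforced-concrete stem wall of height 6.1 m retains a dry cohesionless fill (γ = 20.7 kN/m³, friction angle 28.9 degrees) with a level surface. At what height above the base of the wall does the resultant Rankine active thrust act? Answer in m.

K_a = 0.3484.
The pressure distribution is triangular, so the resultant acts at H/3 above the base = 6.1/3 = 2.033 m.

2.03 m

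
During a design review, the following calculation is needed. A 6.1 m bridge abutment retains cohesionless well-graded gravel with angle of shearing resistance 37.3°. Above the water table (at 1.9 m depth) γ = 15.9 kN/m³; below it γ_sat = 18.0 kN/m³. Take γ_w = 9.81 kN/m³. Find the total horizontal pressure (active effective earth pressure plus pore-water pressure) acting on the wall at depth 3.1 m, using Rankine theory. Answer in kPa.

K_a = (1 − sin φ)/(1 + sin φ) = 0.2453.
γ' = 18.0 − 9.81 = 8.190 kN/m³.
Effective vertical stress at 3.1 m: σ'_v = 15.9×1.9 + 8.190×1.20 = 40.04 kPa.
σ'_h = K_a σ'_v = 0.2453 × 40.04 = 9.823 kPa; u = γ_w × 1.20 = 11.77 kPa.
Total σ_h = 9.823 + 11.77 = 21.59 kPa.

21.6 kPa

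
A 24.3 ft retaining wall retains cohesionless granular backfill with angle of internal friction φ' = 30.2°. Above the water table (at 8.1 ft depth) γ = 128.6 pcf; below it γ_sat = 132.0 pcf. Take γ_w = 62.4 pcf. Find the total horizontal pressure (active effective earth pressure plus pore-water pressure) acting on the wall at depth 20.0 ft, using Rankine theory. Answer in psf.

1360 psf

K_a = (1 − sin φ)/(1 + sin φ) = 0.3307.
γ' = 132.0 − 62.4 = 69.60 pcf.
Effective vertical stress at 20.0 ft: σ'_v = 128.6×8.1 + 69.60×11.9 = 1870 psf.
σ'_h = K_a σ'_v = 0.3307 × 1870 = 618.3 psf; u = γ_w × 11.9 = 742.6 psf.
Total σ_h = 618.3 + 742.6 = 1361 psf.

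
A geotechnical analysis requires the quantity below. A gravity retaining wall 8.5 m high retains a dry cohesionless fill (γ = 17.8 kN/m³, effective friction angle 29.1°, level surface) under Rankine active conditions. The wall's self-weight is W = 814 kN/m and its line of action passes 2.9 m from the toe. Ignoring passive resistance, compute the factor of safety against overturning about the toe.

K_a = tan²(45° − 29.1°/2) = 0.3456.
P_a = ½K_aγH² = 0.5×0.3456×17.8×8.5² = 222.2 kN/m, acting at H/3 = 2.833 m above the base.
Overturning moment M_o = P_a × H/3 = 222.2 × 2.833 = 629.6.
Resisting moment M_r = W × 2.9 = 814 × 2.9 = 2361.
FS_overturning = M_r/M_o = 2361/629.6 = 3.749.

3.75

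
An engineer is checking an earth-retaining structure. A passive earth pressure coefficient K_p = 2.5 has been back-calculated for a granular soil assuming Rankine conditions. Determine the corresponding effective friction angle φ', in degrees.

K_p = (1+sin φ)/(1−sin φ) ⇒ sin φ = (K_p − 1)/(K_p + 1) = 0.4286.
φ = arcsin(0.4286) = 25.38°.

25.4°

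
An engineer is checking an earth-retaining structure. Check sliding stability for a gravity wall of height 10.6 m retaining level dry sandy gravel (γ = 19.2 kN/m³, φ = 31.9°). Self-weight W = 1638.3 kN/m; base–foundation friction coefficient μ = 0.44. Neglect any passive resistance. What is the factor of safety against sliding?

2.17

K_a = tan²(45° − 31.9°/2) = 0.3085.
P_a = ½K_aγH² = 0.5×0.3085×19.2×10.6² = 332.8 kN/m, acting at H/3 = 3.533 m above the base.
FS_sliding = μW / P_a = 0.44×1638.3 / 332.8 = 2.166.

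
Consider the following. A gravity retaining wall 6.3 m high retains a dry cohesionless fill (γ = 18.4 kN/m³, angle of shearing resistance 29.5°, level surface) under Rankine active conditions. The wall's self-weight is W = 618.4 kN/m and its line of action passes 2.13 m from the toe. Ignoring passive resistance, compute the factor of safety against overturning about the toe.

5.05

K_a = tan²(45° − 29.5°/2) = 0.3401.
P_a = ½K_aγH² = 0.5×0.3401×18.4×6.3² = 124.2 kN/m, acting at H/3 = 2.100 m above the base.
Overturning moment M_o = P_a × H/3 = 124.2 × 2.100 = 260.8.
Resisting moment M_r = W × 2.13 = 618.4 × 2.13 = 1317.
FS_overturning = M_r/M_o = 1317/260.8 = 5.051.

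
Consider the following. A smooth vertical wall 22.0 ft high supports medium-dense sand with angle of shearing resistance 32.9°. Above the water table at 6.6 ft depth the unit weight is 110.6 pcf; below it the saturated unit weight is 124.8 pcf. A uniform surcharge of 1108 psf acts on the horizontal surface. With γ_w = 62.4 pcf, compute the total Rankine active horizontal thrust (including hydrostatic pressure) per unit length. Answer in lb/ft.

20800 lb/ft

K_a = tan²(45° − φ/2) = 0.2960.
γ' = 124.8 − 62.4 = 62.40 pcf. h₂ = H − d_w = 15.4 ft.
σ'_h: at surface K_a·q = 328.0; at WT K_a(q+γd_w) = 544.1; at base K_a(q+γd_w+γ'h₂) = 828.6 psf.
P₁ = ½(328.0+544.1)×6.6 = 2878; P₂ = ½(544.1+828.6)×15.4 = 10570; P_w = ½γ_w h₂² = 7399.
Total = 2878+10570+7399 = 20850 lb/ft.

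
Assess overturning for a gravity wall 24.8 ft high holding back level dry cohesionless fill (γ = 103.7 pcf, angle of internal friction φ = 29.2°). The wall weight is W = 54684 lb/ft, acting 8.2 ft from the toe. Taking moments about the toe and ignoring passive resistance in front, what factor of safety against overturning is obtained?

K_a = tan²(45° − 29.2°/2) = 0.3442.
P_a = ½K_aγH² = 0.5×0.3442×103.7×24.8² = 10980 lb/ft, acting at H/3 = 8.267 ft above the base.
Overturning moment M_o = P_a × H/3 = 10980 × 8.267 = 90740.
Resisting moment M_r = W × 8.2 = 54684 × 8.2 = 448400.
FS_overturning = M_r/M_o = 448400/90740 = 4.942.

4.94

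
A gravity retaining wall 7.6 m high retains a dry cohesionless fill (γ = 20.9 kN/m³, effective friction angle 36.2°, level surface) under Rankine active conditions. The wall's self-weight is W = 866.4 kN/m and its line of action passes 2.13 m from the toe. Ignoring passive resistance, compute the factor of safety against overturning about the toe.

4.69

K_a = tan²(45° − 36.2°/2) = 0.2574.
P_a = ½K_aγH² = 0.5×0.2574×20.9×7.6² = 155.4 kN/m, acting at H/3 = 2.533 m above the base.
Overturning moment M_o = P_a × H/3 = 155.4 × 2.533 = 393.6.
Resisting moment M_r = W × 2.13 = 866.4 × 2.13 = 1845.
FS_overturning = M_r/M_o = 1845/393.6 = 4.689.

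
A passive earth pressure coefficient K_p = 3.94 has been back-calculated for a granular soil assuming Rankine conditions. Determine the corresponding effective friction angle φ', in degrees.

36.5°

K_p = (1+sin φ)/(1−sin φ) ⇒ sin φ = (K_p − 1)/(K_p + 1) = 0.5951.
φ = arcsin(0.5951) = 36.52°.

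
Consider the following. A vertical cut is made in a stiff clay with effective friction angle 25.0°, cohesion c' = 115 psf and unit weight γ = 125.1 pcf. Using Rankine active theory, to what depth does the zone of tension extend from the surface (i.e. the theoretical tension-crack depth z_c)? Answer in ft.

K_a = tan²(45° − 25.0°/2) = 0.4059; √K_a = 0.6371.
The active pressure is zero where K_a γ z = 2c√K_a, so z_c = 2c/(γ√K_a) = 2×115/(125.1×0.6371) = 2.886 ft.

2.89 ft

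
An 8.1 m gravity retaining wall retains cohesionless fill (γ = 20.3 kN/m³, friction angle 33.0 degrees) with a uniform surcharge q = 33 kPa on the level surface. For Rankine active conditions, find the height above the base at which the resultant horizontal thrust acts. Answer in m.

K_a = 0.2948.
Triangular part P₁ = ½K_aγH² = 196.3 at H/3 = 2.700 m; rectangular part P₂ = K_a q H = 78.80 at H/2 = 4.050 m.
ȳ = (P₁·2.700 + P₂·4.050)/(P₁+P₂) = 3.087 m.

3.09 m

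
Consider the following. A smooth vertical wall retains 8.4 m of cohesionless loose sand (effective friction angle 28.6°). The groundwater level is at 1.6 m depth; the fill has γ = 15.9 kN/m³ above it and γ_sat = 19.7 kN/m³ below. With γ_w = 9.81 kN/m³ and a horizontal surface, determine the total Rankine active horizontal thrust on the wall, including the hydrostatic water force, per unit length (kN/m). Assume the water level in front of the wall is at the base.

K_a = tan²(45° − φ/2) = 0.3525.
γ' = 19.7 − 9.81 = 9.890 kN/m³. Depth below WT = 6.8 m.
σ'_h at WT = K_a γ d_w = 8.969 kPa; at base = 8.969 + K_a γ' × 6.8 = 32.68 kPa.
P₁ (0–1.6 m) = ½×8.969×1.6 = 7.175. P₂ (1.6–8.4 m) = ½(8.969+32.68)×6.8 = 141.6.
P_w = ½ γ_w h₂² = 0.5×9.81×6.8² = 226.8. Total = 7.175+141.6+226.8 = 375.6 kN/m.

376 kN/m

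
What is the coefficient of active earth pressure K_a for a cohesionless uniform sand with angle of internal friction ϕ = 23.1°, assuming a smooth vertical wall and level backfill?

0.436

K_a = (1 − sin φ)/(1 + sin φ) = (1 − sin 23.1°)/(1 + sin 23.1°) = 0.4364.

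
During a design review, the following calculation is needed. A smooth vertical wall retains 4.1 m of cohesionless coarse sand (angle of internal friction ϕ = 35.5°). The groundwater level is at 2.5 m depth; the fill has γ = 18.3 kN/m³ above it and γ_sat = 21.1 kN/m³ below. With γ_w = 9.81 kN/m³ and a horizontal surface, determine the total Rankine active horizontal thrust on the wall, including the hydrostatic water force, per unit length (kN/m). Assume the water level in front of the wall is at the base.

K_a = tan²(45° − φ/2) = 0.2653.
γ' = 21.1 − 9.81 = 11.29 kN/m³. Depth below WT = 1.6 m.
σ'_h at WT = K_a γ d_w = 12.14 kPa; at base = 12.14 + K_a γ' × 1.6 = 16.93 kPa.
P₁ (0–2.5 m) = ½×12.14×2.5 = 15.17. P₂ (2.5–4.1 m) = ½(12.14+16.93)×1.6 = 23.25.
P_w = ½ γ_w h₂² = 0.5×9.81×1.6² = 12.56. Total = 15.17+23.25+12.56 = 50.98 kN/m.

51.0 kN/m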